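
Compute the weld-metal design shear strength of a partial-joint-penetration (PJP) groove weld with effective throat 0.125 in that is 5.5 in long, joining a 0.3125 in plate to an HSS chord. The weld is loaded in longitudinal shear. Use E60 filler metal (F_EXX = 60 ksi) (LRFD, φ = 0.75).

Effective throat (given) t_e = 0.125 in.
A_we = 0.125 × 5.5 = 0.6875 in².
F_nw = 0.6 F_EXX = 36 ksi.
φR_n = 0.75 × 36 × 0.6875 = 18.56 kips.

φR_n ≈ 18.6 kips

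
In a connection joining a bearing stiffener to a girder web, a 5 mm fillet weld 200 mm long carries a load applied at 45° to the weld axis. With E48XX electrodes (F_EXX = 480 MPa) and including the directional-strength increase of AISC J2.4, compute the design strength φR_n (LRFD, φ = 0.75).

t_e = 0.707 × 5 = 3.535 mm; A_we = 3.535 × 200 = 707 mm².
Directional factor: 1.0 + 0.5 sin^1.5(45°) = 1.297.
F_nw = 0.6 × 480 × 1.297 = 373.6 MPa.
φR_n = 0.75 × 373.6 × 707 × 10⁻³ = 198.1 kN.

φR_n ≈ 198 kN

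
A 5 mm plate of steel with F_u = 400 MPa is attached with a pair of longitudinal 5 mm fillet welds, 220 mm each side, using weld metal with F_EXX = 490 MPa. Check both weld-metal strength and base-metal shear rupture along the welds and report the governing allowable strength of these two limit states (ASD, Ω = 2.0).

t_e = 0.707 × 5 = 3.535 mm; L = 440 mm.
Weld metal: R_n/Ω = (1/2.0) × 0.6 × 490 × 3.535 × 440 × 10⁻³ = 228.6 kN.
Base metal (shear rupture): R_n/Ω = (1/2.0) × 0.6 × 400 × 5 × 440 × 10⁻³ = 264 kN.
Governing: weld metal.

R_n/Ω ≈ 229 kN (weld metal governs)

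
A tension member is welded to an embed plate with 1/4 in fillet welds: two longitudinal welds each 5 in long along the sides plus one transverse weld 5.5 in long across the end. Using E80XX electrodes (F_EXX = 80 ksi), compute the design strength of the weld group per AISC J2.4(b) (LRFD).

t_e = 0.707 × 0.25 = 0.1767 in.
R_nwl = 0.6 × 80 × 0.1767 × 10 = 84.84 kips (longitudinal, 2 welds).
R_nwt = 0.6 × 80 × 0.1767 × 5.5 = 46.66 kips (transverse, base value).
(i) R_nwl + R_nwt = 131.5 kips; (ii) 0.85 R_nwl + 1.5 R_nwt = 142.1 kips.
R_n = max = 142.1 kips [governs: (ii)]; φR_n = 106.6 kips.

φR_n ≈ 107 kips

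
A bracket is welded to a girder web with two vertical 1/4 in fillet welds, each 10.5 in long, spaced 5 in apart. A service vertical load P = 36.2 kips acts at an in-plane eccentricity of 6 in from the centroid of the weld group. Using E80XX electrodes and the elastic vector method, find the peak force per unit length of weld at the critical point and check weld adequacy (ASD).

E80XX → F_EXX = 80 ksi.
Total weld length L_w = 21 in. Treat welds as unit-width lines.
Polar moment about centroid: J = 2[d³/12 + d(b/2)²] = 2[10.5³/12 + 10.5×2.5²] = 324.2 in³.
Direct shear f_v = P/L_w = 36.2 / 21 = 1.724 kip/in (vertical).
Torsion M = P·e = 36.2 × 6 = 217.2 kip·in.
Critical point at (x, y) = (2.5, 5.25) from centroid. f_tx = M·y/J = 3.517 kip/in; f_ty = M·x/J = 1.675 kip/in.
Resultant f_max = √[f_tx² + (f_v + f_ty)²] = √[3.517² + (1.724 + 1.675)²] = 4.891 kip/in.
Capacity per unit length: r_n/Ω = (1/2.0) × 0.6 × 80 × (0.707 × 0.25) = 4.242 kip/in.
4.891 > 4.242 → NOT adequate.

f_max ≈ 4.89 kip/in; NOT adequate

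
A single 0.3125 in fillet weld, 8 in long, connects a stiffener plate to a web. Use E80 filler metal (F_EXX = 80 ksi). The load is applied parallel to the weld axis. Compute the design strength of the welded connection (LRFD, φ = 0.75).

φR_n ≈ 63.6 kip

Effective throat t_e = 0.707 × 0.3125 = 0.2209 in.
Total length L = 8 in; A_we = 0.2209 × 8 = 1.767 in².
F_nw = 0.6 F_EXX = 0.6 × 80 = 48 ksi.
φR_n = 0.75 × 48 × 1.767 = 63.63 kip.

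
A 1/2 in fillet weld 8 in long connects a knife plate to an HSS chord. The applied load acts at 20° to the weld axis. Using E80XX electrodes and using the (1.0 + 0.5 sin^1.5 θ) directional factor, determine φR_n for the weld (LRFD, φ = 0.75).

φR_n ≈ 112 kips

E80XX → F_EXX = 80 ksi.
t_e = 0.707 × 0.5 = 0.3535 in; A_we = 0.3535 × 8 = 2.828 in².
Directional factor: 1.0 + 0.5 sin^1.5(20°) = 1.1.
F_nw = 0.6 × 80 × 1.1 = 52.8 ksi.
φR_n = 0.75 × 52.8 × 2.828 = 112 kips.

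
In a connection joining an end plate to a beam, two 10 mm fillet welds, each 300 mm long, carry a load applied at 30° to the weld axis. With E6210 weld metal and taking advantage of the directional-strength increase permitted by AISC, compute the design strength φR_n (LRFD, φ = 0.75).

E62XX → F_EXX = 620 MPa.
t_e = 0.707 × 10 = 7.07 mm; A_we = 7.07 × 600 = 4242 mm².
Directional factor: 1.0 + 0.5 sin^1.5(30°) = 1.177.
F_nw = 0.6 × 620 × 1.177 = 437.8 MPa.
φR_n = 0.75 × 437.8 × 4242 × 10⁻³ = 1393 kN.

φR_n ≈ 1390 kN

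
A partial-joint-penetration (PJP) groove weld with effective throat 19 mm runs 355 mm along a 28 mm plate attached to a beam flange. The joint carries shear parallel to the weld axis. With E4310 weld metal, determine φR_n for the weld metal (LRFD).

E43XX → F_EXX = 430 MPa.
Effective throat (given) t_e = 19 mm.
A_we = 19 × 355 = 6745 mm².
F_nw = 0.6 F_EXX = 258 MPa.
φR_n = 0.75 × 258 × 6745 × 10⁻³ = 1305 kN.

φR_n ≈ 1310 kN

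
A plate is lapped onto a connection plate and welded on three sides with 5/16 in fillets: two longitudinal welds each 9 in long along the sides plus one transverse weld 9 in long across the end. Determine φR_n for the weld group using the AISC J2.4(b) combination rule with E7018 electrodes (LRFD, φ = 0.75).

E70XX → F_EXX = 70 ksi.
t_e = 0.707 × 0.3125 = 0.2209 in.
R_nwl = 0.6 × 70 × 0.2209 × 18 = 167 kip (longitudinal, 2 welds).
R_nwt = 0.6 × 70 × 0.2209 × 9 = 83.51 kip (transverse, base value).
(i) R_nwl + R_nwt = 250.5 kip; (ii) 0.85 R_nwl + 1.5 R_nwt = 267.2 kip.
R_n = max = 267.2 kip [governs: (ii)]; φR_n = 200.4 kip.

φR_n ≈ 200 kip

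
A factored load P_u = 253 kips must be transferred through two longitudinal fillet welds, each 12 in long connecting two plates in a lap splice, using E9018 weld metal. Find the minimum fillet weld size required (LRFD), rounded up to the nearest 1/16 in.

E90XX → F_EXX = 90 ksi.
Total weld length L = 24 in.
Required throat t_e = P_u / (φ × 0.6 F_EXX × L) = 253 / (0.75 × 0.6 × 90 × 24) = 0.2603 in.
Required leg w = t_e / 0.707 = 0.3682 in → use 3/8 in.

w = 3/8 in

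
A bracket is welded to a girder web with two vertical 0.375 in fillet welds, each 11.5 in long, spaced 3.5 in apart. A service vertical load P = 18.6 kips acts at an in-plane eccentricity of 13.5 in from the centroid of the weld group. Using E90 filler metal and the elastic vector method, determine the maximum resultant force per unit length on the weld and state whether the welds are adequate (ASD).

f_max ≈ 4.96 kip/in; adequate

E90XX → F_EXX = 90 ksi.
Total weld length L_w = 23 in. Treat welds as unit-width lines.
Polar moment about centroid: J = 2[d³/12 + d(b/2)²] = 2[11.5³/12 + 11.5×1.75²] = 323.9 in³.
Direct shear f_v = P/L_w = 18.6 / 23 = 0.8087 kip/in (vertical).
Torsion M = P·e = 18.6 × 13.5 = 251.1 kip·in.
Critical point at (x, y) = (1.75, 5.75) from centroid. f_tx = M·y/J = 4.457 kip/in; f_ty = M·x/J = 1.357 kip/in.
Resultant f_max = √[f_tx² + (f_v + f_ty)²] = √[4.457² + (0.8087 + 1.357)²] = 4.955 kip/in.
Capacity per unit length: r_n/Ω = (1/2.0) × 0.6 × 90 × (0.707 × 0.375) = 7.158 kip/in.
4.955 ≤ 7.158 → adequate.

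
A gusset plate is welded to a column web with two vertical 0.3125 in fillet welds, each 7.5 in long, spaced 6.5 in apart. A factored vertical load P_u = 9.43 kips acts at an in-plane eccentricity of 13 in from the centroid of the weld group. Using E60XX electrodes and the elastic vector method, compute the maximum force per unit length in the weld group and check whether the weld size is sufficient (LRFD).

E60XX → F_EXX = 60 ksi.
Total weld length L_w = 15 in. Treat welds as unit-width lines.
Polar moment about centroid: J = 2[d³/12 + d(b/2)²] = 2[7.5³/12 + 7.5×3.25²] = 228.8 in³.
Direct shear f_v = P/L_w = 9.43 / 15 = 0.6287 kip/in (vertical).
Torsion M = P·e = 9.43 × 13 = 122.59 kip·in.
Critical point at (x, y) = (3.25, 3.75) from centroid. f_tx = M·y/J = 2.01 kip/in; f_ty = M·x/J = 1.742 kip/in.
Resultant f_max = √[f_tx² + (f_v + f_ty)²] = √[2.01² + (0.6287 + 1.742)²] = 3.108 kip/in.
Capacity per unit length: φr_n = 0.75 × 0.6 × 60 × (0.707 × 0.3125) = 5.965 kip/in.
3.108 ≤ 5.965 → adequate.

f_max ≈ 3.11 kip/in; adequate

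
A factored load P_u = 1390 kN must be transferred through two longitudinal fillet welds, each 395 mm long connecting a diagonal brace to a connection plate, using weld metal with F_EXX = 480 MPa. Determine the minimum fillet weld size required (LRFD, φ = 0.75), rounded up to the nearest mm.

Total weld length L = 790 mm.
Required throat t_e = P_u / (φ × 0.6 F_EXX × L) = 1390 / (0.75 × 0.6 × 480 × 790 × 10⁻³) = 8.146 mm.
Required leg w = t_e / 0.707 = 11.52 mm → use 12 mm.

w = 12 mm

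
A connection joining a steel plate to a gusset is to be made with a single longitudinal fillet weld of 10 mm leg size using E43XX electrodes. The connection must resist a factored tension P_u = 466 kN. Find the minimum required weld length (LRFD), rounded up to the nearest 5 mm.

E43XX → F_EXX = 430 MPa.
Throat t_e = 0.707 × 10 = 7.07 mm.
φr_n = 0.75 × 0.6 × 430 × 7.07 × 10⁻³ = 1.368 kN/mm.
L_req = P_u / φr_n = 466 / 1.368 = 340.6 mm total.
Round up → use L = 345 mm.

L = 345 mm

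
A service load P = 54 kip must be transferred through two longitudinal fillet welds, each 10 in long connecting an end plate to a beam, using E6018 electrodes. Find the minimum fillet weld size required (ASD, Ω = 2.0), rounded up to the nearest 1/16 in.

E60XX → F_EXX = 60 ksi.
Total weld length L = 20 in.
Required throat t_e = P × Ω / (0.6 F_EXX × L) = 54 × 2.0 / (0.6 × 60 × 20) = 0.15 in.
Required leg w = t_e / 0.707 = 0.2122 in → use 1/4 in.

w = 1/4 in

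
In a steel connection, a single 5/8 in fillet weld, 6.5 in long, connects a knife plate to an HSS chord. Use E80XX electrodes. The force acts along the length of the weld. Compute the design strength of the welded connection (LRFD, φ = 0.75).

φR_n ≈ 103 kip

E80XX → F_EXX = 80 ksi.
Effective throat t_e = 0.707 × 0.625 = 0.4419 in.
Total length L = 6.5 in; A_we = 0.4419 × 6.5 = 2.872 in².
F_nw = 0.6 F_EXX = 0.6 × 80 = 48 ksi.
φR_n = 0.75 × 48 × 2.872 = 103.4 kip.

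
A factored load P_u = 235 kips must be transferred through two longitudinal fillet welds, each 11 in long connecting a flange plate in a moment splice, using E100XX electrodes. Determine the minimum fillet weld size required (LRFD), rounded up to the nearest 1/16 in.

w = 3/8 in

E100XX → F_EXX = 100 ksi.
Total weld length L = 22 in.
Required throat t_e = P_u / (φ × 0.6 F_EXX × L) = 235 / (0.75 × 0.6 × 100 × 22) = 0.2374 in.
Required leg w = t_e / 0.707 = 0.3357 in → use 3/8 in.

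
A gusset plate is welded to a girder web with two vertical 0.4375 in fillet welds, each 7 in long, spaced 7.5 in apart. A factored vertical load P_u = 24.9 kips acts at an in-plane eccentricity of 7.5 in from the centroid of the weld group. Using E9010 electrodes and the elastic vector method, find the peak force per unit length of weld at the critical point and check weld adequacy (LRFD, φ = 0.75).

E90XX → F_EXX = 90 ksi.
Total weld length L_w = 14 in. Treat welds as unit-width lines.
Polar moment about centroid: J = 2[d³/12 + d(b/2)²] = 2[7³/12 + 7×3.75²] = 254 in³.
Direct shear f_v = P/L_w = 24.9 / 14 = 1.779 kip/in (vertical).
Torsion M = P·e = 24.9 × 7.5 = 186.75 kip·in.
Critical point at (x, y) = (3.75, 3.5) from centroid. f_tx = M·y/J = 2.573 kip/in; f_ty = M·x/J = 2.757 kip/in.
Resultant f_max = √[f_tx² + (f_v + f_ty)²] = √[2.573² + (1.779 + 2.757)²] = 5.214 kip/in.
Capacity per unit length: φr_n = 0.75 × 0.6 × 90 × (0.707 × 0.4375) = 12.53 kip/in.
5.214 ≤ 12.53 → adequate.

f_max ≈ 5.21 kip/in; adequate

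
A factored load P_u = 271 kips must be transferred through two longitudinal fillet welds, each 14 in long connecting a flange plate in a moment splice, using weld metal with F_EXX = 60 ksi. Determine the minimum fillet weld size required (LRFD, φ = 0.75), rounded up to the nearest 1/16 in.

Total weld length L = 28 in.
Required throat t_e = P_u / (φ × 0.6 F_EXX × L) = 271 / (0.75 × 0.6 × 60 × 28) = 0.3585 in.
Required leg w = t_e / 0.707 = 0.507 in → use 9/16 in.

w = 9/16 in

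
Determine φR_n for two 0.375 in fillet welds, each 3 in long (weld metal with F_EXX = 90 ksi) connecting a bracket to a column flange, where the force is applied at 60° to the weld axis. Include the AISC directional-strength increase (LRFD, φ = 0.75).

t_e = 0.707 × 0.375 = 0.2651 in; A_we = 0.2651 × 6 = 1.591 in².
Directional factor: 1.0 + 0.5 sin^1.5(60°) = 1.403.
F_nw = 0.6 × 90 × 1.403 = 75.76 ksi.
φR_n = 0.75 × 75.76 × 1.591 = 90.39 kips.

φR_n ≈ 90.4 kips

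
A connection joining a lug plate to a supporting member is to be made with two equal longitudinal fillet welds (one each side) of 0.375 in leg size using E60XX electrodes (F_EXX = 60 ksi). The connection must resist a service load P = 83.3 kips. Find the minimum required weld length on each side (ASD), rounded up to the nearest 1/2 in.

Throat t_e = 0.707 × 0.375 = 0.2651 in.
r_n/Ω = (0.6 × 60 × 0.2651) / 2.0 = 4.772 kip/in.
L_req = P / (r_n/Ω) = 83.3 / 4.772 = 17.46 in total.
Per side: 17.46 / 2 = 8.728 in.
Round up → use L = 9 in on each side.

L = 9 in on each side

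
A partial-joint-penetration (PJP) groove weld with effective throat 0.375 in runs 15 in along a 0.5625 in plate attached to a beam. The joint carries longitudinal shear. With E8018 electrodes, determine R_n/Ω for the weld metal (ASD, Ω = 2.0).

E80XX → F_EXX = 80 ksi.
Effective throat (given) t_e = 0.375 in.
A_we = 0.375 × 15 = 5.625 in².
F_nw = 0.6 F_EXX = 48 ksi.
R_n/Ω = (48 × 5.625) / 2.0 = 135 kip.

R_n/Ω ≈ 135 kip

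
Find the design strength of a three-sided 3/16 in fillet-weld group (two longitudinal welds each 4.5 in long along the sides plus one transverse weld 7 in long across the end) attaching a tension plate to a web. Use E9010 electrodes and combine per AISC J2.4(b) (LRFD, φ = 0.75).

E90XX → F_EXX = 90 ksi.
t_e = 0.707 × 0.1875 = 0.1326 in.
R_nwl = 0.6 × 90 × 0.1326 × 9 = 64.43 kips (longitudinal, 2 welds).
R_nwt = 0.6 × 90 × 0.1326 × 7 = 50.11 kips (transverse, base value).
(i) R_nwl + R_nwt = 114.5 kips; (ii) 0.85 R_nwl + 1.5 R_nwt = 129.9 kips.
R_n = max = 129.9 kips [governs: (ii)]; φR_n = 97.44 kips.

φR_n ≈ 97.4 kips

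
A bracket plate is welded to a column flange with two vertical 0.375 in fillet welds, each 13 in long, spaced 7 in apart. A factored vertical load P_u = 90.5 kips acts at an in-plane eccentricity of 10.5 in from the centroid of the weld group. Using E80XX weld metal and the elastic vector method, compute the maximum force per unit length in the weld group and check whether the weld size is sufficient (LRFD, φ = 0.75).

E80XX → F_EXX = 80 ksi.
Total weld length L_w = 26 in. Treat welds as unit-width lines.
Polar moment about centroid: J = 2[d³/12 + d(b/2)²] = 2[13³/12 + 13×3.5²] = 684.7 in³.
Direct shear f_v = P/L_w = 90.5 / 26 = 3.481 kip/in (vertical).
Torsion M = P·e = 90.5 × 10.5 = 950.25 kip·in.
Critical point at (x, y) = (3.5, 6.5) from centroid. f_tx = M·y/J = 9.021 kip/in; f_ty = M·x/J = 4.858 kip/in.
Resultant f_max = √[f_tx² + (f_v + f_ty)²] = √[9.021² + (3.481 + 4.858)²] = 12.28 kip/in.
Capacity per unit length: φr_n = 0.75 × 0.6 × 80 × (0.707 × 0.375) = 9.544 kip/in.
12.28 > 9.544 → NOT adequate.

f_max ≈ 12.3 kip/in; NOT adequate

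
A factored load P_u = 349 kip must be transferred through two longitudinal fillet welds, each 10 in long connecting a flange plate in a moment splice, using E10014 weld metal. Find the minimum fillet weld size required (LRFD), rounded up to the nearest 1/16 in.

w = 9/16 in

E100XX → F_EXX = 100 ksi.
Total weld length L = 20 in.
Required throat t_e = P_u / (φ × 0.6 F_EXX × L) = 349 / (0.75 × 0.6 × 100 × 20) = 0.3878 in.
Required leg w = t_e / 0.707 = 0.5485 in → use 9/16 in.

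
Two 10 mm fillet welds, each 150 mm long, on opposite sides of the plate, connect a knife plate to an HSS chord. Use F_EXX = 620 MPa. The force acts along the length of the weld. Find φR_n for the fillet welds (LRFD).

Effective throat t_e = 0.707 × 10 = 7.07 mm.
Total length L = 300 mm; A_we = 7.07 × 300 = 2121 mm².
F_nw = 0.6 F_EXX = 0.6 × 620 = 372 MPa.
φR_n = 0.75 × 372 × 2121 × 10⁻³ = 591.8 kN.

φR_n ≈ 592 kN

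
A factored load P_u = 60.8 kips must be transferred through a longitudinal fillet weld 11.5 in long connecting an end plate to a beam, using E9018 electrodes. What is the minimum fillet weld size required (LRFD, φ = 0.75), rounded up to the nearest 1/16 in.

E90XX → F_EXX = 90 ksi.
Total weld length L = 11.5 in.
Required throat t_e = P_u / (φ × 0.6 F_EXX × L) = 60.8 / (0.75 × 0.6 × 90 × 11.5) = 0.1305 in.
Required leg w = t_e / 0.707 = 0.1846 in → use 3/16 in.

w = 3/16 in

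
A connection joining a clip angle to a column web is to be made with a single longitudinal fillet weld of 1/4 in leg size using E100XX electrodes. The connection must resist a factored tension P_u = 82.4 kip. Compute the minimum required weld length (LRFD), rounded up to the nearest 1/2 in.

E100XX → F_EXX = 100 ksi.
Throat t_e = 0.707 × 0.25 = 0.1767 in.
φr_n = 0.75 × 0.6 × 100 × 0.1767 = 7.954 kip/in.
L_req = P_u / φr_n = 82.4 / 7.954 = 10.36 in total.
Round up → use L = 10.5 in.

L = 10.5 in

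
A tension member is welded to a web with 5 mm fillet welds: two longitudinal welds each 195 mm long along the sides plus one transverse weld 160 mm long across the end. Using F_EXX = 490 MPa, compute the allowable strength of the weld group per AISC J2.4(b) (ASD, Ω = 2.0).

R_n/Ω ≈ 297 kN

t_e = 0.707 × 5 = 3.535 mm.
R_nwl = 0.6 × 490 × 3.535 × 390 × 10⁻³ = 405.3 kN (longitudinal, 2 welds).
R_nwt = 0.6 × 490 × 3.535 × 160 × 10⁻³ = 166.3 kN (transverse, base value).
(i) R_nwl + R_nwt = 571.6 kN; (ii) 0.85 R_nwl + 1.5 R_nwt = 594 kN.
R_n = max = 594 kN [governs: (ii)]; R_n/Ω = 297 kN.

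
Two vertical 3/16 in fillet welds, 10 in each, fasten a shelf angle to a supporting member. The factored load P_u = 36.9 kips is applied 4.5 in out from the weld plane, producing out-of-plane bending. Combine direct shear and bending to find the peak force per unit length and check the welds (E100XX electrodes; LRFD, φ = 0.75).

f_max ≈ 5.31 kip/in; adequate

E100XX → F_EXX = 100 ksi.
L_w = 2 × 10 = 20 in; section modulus (unit throat) S = 2 × L²/6 = 33.33 in².
Direct shear f_v = P/L_w = 36.9/20 = 1.845 kip/in.
Moment M = P × e = 36.9 × 4.5 = 166.05 kip·in; bending f_b = M/S = 4.981 kip/in.
f_max = √(f_v² + f_b²) = √(1.845² + 4.981²) = 5.312 kip/in.
φr_n = 0.75 × 0.6 × 100 × (0.707 × 0.1875) = 5.965 kip/in → adequate.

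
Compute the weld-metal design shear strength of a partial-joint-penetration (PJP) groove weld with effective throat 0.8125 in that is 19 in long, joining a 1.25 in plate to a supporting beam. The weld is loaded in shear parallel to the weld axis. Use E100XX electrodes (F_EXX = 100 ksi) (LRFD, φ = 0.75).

Effective throat (given) t_e = 0.8125 in.
A_we = 0.8125 × 19 = 15.44 in².
F_nw = 0.6 F_EXX = 60 ksi.
φR_n = 0.75 × 60 × 15.44 = 694.7 kips.

φR_n ≈ 695 kips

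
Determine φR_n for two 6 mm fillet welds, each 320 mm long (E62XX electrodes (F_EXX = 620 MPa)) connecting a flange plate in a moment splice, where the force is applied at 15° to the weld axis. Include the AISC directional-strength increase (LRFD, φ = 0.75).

t_e = 0.707 × 6 = 4.242 mm; A_we = 4.242 × 640 = 2715 mm².
Directional factor: 1.0 + 0.5 sin^1.5(15°) = 1.066.
F_nw = 0.6 × 620 × 1.066 = 396.5 MPa.
φR_n = 0.75 × 396.5 × 2715 × 10⁻³ = 807.3 kN.

φR_n ≈ 807 kN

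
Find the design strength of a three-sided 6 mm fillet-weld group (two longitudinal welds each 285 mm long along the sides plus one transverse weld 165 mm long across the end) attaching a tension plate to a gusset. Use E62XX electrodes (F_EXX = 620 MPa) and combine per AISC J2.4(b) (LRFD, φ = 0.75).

φR_n ≈ 870 kN

t_e = 0.707 × 6 = 4.242 mm.
R_nwl = 0.6 × 620 × 4.242 × 570 × 10⁻³ = 899.5 kN (longitudinal, 2 welds).
R_nwt = 0.6 × 620 × 4.242 × 165 × 10⁻³ = 260.4 kN (transverse, base value).
(i) R_nwl + R_nwt = 1160 kN; (ii) 0.85 R_nwl + 1.5 R_nwt = 1155 kN.
R_n = max = 1160 kN [governs: (i)]; φR_n = 869.9 kN.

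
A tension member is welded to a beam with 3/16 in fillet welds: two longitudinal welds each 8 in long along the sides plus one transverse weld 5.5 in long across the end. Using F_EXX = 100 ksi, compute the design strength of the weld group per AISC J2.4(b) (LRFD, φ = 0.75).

t_e = 0.707 × 0.1875 = 0.1326 in.
R_nwl = 0.6 × 100 × 0.1326 × 16 = 127.3 kip (longitudinal, 2 welds).
R_nwt = 0.6 × 100 × 0.1326 × 5.5 = 43.75 kip (transverse, base value).
(i) R_nwl + R_nwt = 171 kip; (ii) 0.85 R_nwl + 1.5 R_nwt = 173.8 kip.
R_n = max = 173.8 kip [governs: (ii)]; φR_n = 130.3 kip.

φR_n ≈ 130 kip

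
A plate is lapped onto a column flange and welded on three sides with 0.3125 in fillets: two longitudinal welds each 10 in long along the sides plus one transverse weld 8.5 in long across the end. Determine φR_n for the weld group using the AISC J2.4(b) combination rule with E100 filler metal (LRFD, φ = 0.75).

E100XX → F_EXX = 100 ksi.
t_e = 0.707 × 0.3125 = 0.2209 in.
R_nwl = 0.6 × 100 × 0.2209 × 20 = 265.1 kips (longitudinal, 2 welds).
R_nwt = 0.6 × 100 × 0.2209 × 8.5 = 112.7 kips (transverse, base value).
(i) R_nwl + R_nwt = 377.8 kips; (ii) 0.85 R_nwl + 1.5 R_nwt = 394.4 kips.
R_n = max = 394.4 kips [governs: (ii)]; φR_n = 295.8 kips.

φR_n ≈ 296 kips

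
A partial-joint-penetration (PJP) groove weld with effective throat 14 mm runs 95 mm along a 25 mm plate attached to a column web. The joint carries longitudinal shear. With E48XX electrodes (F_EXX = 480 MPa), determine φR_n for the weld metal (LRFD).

φR_n ≈ 287 kN

Effective throat (given) t_e = 14 mm.
A_we = 14 × 95 = 1330 mm².
F_nw = 0.6 F_EXX = 288 MPa.
φR_n = 0.75 × 288 × 1330 × 10⁻³ = 287.3 kN.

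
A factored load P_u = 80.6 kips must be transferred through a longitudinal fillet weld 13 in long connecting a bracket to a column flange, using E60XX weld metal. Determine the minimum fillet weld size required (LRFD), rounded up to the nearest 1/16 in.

w = 3/8 in

E60XX → F_EXX = 60 ksi.
Total weld length L = 13 in.
Required throat t_e = P_u / (φ × 0.6 F_EXX × L) = 80.6 / (0.75 × 0.6 × 60 × 13) = 0.2296 in.
Required leg w = t_e / 0.707 = 0.3248 in → use 3/8 in.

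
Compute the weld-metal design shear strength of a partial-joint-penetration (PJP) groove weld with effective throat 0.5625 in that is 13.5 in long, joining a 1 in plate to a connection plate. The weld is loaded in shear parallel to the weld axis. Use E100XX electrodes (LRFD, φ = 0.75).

E100XX → F_EXX = 100 ksi.
Effective throat (given) t_e = 0.5625 in.
A_we = 0.5625 × 13.5 = 7.594 in².
F_nw = 0.6 F_EXX = 60 ksi.
φR_n = 0.75 × 60 × 7.594 = 341.7 kips.

φR_n ≈ 342 kips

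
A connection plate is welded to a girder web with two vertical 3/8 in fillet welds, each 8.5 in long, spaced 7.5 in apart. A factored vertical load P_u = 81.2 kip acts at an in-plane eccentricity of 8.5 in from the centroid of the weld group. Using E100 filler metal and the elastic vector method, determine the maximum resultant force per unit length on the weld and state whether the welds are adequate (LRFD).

f_max ≈ 15.1 kip/in; NOT adequate

E100XX → F_EXX = 100 ksi.
Total weld length L_w = 17 in. Treat welds as unit-width lines.
Polar moment about centroid: J = 2[d³/12 + d(b/2)²] = 2[8.5³/12 + 8.5×3.75²] = 341.4 in³.
Direct shear f_v = P/L_w = 81.2 / 17 = 4.776 kip/in (vertical).
Torsion M = P·e = 81.2 × 8.5 = 690.2 kip·in.
Critical point at (x, y) = (3.75, 4.25) from centroid. f_tx = M·y/J = 8.592 kip/in; f_ty = M·x/J = 7.581 kip/in.
Resultant f_max = √[f_tx² + (f_v + f_ty)²] = √[8.592² + (4.776 + 7.581)²] = 15.05 kip/in.
Capacity per unit length: φr_n = 0.75 × 0.6 × 100 × (0.707 × 0.375) = 11.93 kip/in.
15.05 > 11.93 → NOT adequate.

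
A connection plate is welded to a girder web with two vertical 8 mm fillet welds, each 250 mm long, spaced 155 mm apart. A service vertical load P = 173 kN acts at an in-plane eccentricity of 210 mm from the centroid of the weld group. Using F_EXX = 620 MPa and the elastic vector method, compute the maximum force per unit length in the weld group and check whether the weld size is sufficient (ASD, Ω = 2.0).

f_max ≈ 1170 N/mm; NOT adequate

Total weld length L_w = 500 mm. Treat welds as unit-width lines.
Polar moment about centroid: J = 2[d³/12 + d(b/2)²] = 2[250³/12 + 250×77.5²] = 5607000 mm³.
Direct shear f_v = P/L_w = 173×10³ / 500 = 346 N/mm (vertical).
Torsion M = P·e = 173×10³ × 210 = 36330000 N·mm.
Critical point at (x, y) = (77.5, 125) from centroid. f_tx = M·y/J = 809.9 N/mm; f_ty = M·x/J = 502.1 N/mm.
Resultant f_max = √[f_tx² + (f_v + f_ty)²] = √[809.9² + (346 + 502.1)²] = 1173 N/mm.
Capacity per unit length: r_n/Ω = (1/2.0) × 0.6 × 620 × (0.707 × 8) = 1052 N/mm.
1173 > 1052 → NOT adequate.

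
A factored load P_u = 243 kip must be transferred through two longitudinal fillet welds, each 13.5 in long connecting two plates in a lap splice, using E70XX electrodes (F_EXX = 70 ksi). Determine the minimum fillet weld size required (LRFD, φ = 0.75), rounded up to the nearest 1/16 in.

Total weld length L = 27 in.
Required throat t_e = P_u / (φ × 0.6 F_EXX × L) = 243 / (0.75 × 0.6 × 70 × 27) = 0.2857 in.
Required leg w = t_e / 0.707 = 0.4041 in → use 7/16 in.

w = 7/16 in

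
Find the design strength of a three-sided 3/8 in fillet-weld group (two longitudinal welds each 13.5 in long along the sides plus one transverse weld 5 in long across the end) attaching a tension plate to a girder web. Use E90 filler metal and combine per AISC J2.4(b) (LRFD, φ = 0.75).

φR_n ≈ 344 kip

E90XX → F_EXX = 90 ksi.
t_e = 0.707 × 0.375 = 0.2651 in.
R_nwl = 0.6 × 90 × 0.2651 × 27 = 386.6 kip (longitudinal, 2 welds).
R_nwt = 0.6 × 90 × 0.2651 × 5 = 71.58 kip (transverse, base value).
(i) R_nwl + R_nwt = 458.1 kip; (ii) 0.85 R_nwl + 1.5 R_nwt = 435.9 kip.
R_n = max = 458.1 kip [governs: (i)]; φR_n = 343.6 kip.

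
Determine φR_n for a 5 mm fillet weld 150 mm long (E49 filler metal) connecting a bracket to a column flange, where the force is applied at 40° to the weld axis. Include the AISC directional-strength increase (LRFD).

φR_n ≈ 147 kN

E49XX → F_EXX = 490 MPa.
t_e = 0.707 × 5 = 3.535 mm; A_we = 3.535 × 150 = 530.2 mm².
Directional factor: 1.0 + 0.5 sin^1.5(40°) = 1.258.
F_nw = 0.6 × 490 × 1.258 = 369.8 MPa.
φR_n = 0.75 × 369.8 × 530.2 × 10⁻³ = 147 kN.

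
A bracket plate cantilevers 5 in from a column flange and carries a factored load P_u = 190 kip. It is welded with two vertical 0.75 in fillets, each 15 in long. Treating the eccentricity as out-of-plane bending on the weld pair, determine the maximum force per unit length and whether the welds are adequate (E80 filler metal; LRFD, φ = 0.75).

E80XX → F_EXX = 80 ksi.
L_w = 2 × 15 = 30 in; section modulus (unit throat) S = 2 × L²/6 = 75 in².
Direct shear f_v = P/L_w = 190/30 = 6.333 kip/in.
Moment M = P × e = 190 × 5 = 950 kip·in; bending f_b = M/S = 12.67 kip/in.
f_max = √(f_v² + f_b²) = √(6.333² + 12.67²) = 14.16 kip/in.
φr_n = 0.75 × 0.6 × 80 × (0.707 × 0.75) = 19.09 kip/in → adequate.

f_max ≈ 14.2 kip/in; adequate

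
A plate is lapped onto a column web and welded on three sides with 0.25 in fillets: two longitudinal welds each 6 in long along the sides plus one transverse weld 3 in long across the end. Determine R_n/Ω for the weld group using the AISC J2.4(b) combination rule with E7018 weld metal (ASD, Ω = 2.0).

E70XX → F_EXX = 70 ksi.
t_e = 0.707 × 0.25 = 0.1767 in.
R_nwl = 0.6 × 70 × 0.1767 × 12 = 89.08 kips (longitudinal, 2 welds).
R_nwt = 0.6 × 70 × 0.1767 × 3 = 22.27 kips (transverse, base value).
(i) R_nwl + R_nwt = 111.4 kips; (ii) 0.85 R_nwl + 1.5 R_nwt = 109.1 kips.
R_n = max = 111.4 kips [governs: (i)]; R_n/Ω = 55.68 kips.

R_n/Ω ≈ 55.7 kips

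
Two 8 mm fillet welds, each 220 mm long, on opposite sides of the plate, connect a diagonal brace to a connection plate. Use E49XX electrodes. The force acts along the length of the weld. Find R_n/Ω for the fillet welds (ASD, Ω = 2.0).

R_n/Ω ≈ 366 kN

E49XX → F_EXX = 490 MPa.
Effective throat t_e = 0.707 × 8 = 5.656 mm.
Total length L = 440 mm; A_we = 5.656 × 440 = 2489 mm².
F_nw = 0.6 F_EXX = 0.6 × 490 = 294 MPa.
R_n = 294 × 2489 × 10⁻³ = 731.7 kN; R_n/Ω = 731.7/2.0 = 365.8 kN.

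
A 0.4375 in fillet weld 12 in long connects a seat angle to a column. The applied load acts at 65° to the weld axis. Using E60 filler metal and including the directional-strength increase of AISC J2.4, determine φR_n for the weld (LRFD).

φR_n ≈ 143 kip

E60XX → F_EXX = 60 ksi.
t_e = 0.707 × 0.4375 = 0.3093 in; A_we = 0.3093 × 12 = 3.712 in².
Directional factor: 1.0 + 0.5 sin^1.5(65°) = 1.431.
F_nw = 0.6 × 60 × 1.431 = 51.53 ksi.
φR_n = 0.75 × 51.53 × 3.712 = 143.5 kip.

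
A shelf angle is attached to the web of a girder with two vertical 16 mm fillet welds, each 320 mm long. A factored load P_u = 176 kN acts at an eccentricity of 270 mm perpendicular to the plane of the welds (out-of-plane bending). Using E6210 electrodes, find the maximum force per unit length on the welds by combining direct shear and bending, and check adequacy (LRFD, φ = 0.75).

f_max ≈ 1420 N/mm; adequate

E62XX → F_EXX = 620 MPa.
L_w = 2 × 320 = 640 mm; section modulus (unit throat) S = 2 × L²/6 = 34130 mm².
Direct shear f_v = P/L_w = 176×10³/640 = 275 N/mm.
Moment M = P × e = 176×10³ × 270 = 47520000 N·mm; bending f_b = M/S = 1392 N/mm.
f_max = √(f_v² + f_b²) = √(275² + 1392²) = 1419 N/mm.
φr_n = 0.75 × 0.6 × 620 × (0.707 × 16) = 3156 N/mm → adequate.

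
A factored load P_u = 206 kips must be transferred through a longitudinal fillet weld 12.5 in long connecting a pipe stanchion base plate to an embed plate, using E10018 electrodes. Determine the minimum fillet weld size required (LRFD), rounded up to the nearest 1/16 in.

w = 9/16 in

E100XX → F_EXX = 100 ksi.
Total weld length L = 12.5 in.
Required throat t_e = P_u / (φ × 0.6 F_EXX × L) = 206 / (0.75 × 0.6 × 100 × 12.5) = 0.3662 in.
Required leg w = t_e / 0.707 = 0.518 in → use 9/16 in.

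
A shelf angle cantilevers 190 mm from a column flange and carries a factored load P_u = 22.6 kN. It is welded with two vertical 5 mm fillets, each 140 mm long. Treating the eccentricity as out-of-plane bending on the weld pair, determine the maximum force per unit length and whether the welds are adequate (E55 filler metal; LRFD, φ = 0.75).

f_max ≈ 662 N/mm; adequate

E55XX → F_EXX = 550 MPa.
L_w = 2 × 140 = 280 mm; section modulus (unit throat) S = 2 × L²/6 = 6533 mm².
Direct shear f_v = P/L_w = 22.6×10³/280 = 80.71 N/mm.
Moment M = P × e = 22.6×10³ × 190 = 4294000 N·mm; bending f_b = M/S = 657.2 N/mm.
f_max = √(f_v² + f_b²) = √(80.71² + 657.2²) = 662.2 N/mm.
φr_n = 0.75 × 0.6 × 550 × (0.707 × 5) = 874.9 N/mm → adequate.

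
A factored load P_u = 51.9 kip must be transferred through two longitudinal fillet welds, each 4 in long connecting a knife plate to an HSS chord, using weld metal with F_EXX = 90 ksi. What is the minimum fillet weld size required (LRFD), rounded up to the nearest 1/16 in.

Total weld length L = 8 in.
Required throat t_e = P_u / (φ × 0.6 F_EXX × L) = 51.9 / (0.75 × 0.6 × 90 × 8) = 0.1602 in.
Required leg w = t_e / 0.707 = 0.2266 in → use 1/4 in.

w = 1/4 in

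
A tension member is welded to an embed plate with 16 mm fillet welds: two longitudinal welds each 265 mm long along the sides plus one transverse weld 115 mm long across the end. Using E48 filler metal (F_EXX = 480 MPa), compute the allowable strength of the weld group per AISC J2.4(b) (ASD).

t_e = 0.707 × 16 = 11.31 mm.
R_nwl = 0.6 × 480 × 11.31 × 530 × 10⁻³ = 1727 kN (longitudinal, 2 welds).
R_nwt = 0.6 × 480 × 11.31 × 115 × 10⁻³ = 374.7 kN (transverse, base value).
(i) R_nwl + R_nwt = 2101 kN; (ii) 0.85 R_nwl + 1.5 R_nwt = 2030 kN.
R_n = max = 2101 kN [governs: (i)]; R_n/Ω = 1051 kN.

R_n/Ω ≈ 1050 kN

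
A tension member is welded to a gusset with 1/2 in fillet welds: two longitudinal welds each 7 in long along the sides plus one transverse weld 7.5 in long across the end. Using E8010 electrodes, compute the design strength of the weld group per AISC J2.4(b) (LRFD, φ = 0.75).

φR_n ≈ 295 kips

E80XX → F_EXX = 80 ksi.
t_e = 0.707 × 0.5 = 0.3535 in.
R_nwl = 0.6 × 80 × 0.3535 × 14 = 237.6 kips (longitudinal, 2 welds).
R_nwt = 0.6 × 80 × 0.3535 × 7.5 = 127.3 kips (transverse, base value).
(i) R_nwl + R_nwt = 364.8 kips; (ii) 0.85 R_nwl + 1.5 R_nwt = 392.8 kips.
R_n = max = 392.8 kips [governs: (ii)]; φR_n = 294.6 kips.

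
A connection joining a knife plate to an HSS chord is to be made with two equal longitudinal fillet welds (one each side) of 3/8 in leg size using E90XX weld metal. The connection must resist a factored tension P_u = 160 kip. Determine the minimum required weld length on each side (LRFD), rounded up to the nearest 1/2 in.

L = 7.5 in on each side

E90XX → F_EXX = 90 ksi.
Throat t_e = 0.707 × 0.375 = 0.2651 in.
φr_n = 0.75 × 0.6 × 90 × 0.2651 = 10.74 kip/in.
L_req = P_u / φr_n = 160 / 10.74 = 14.9 in total.
Per side: 14.9 / 2 = 7.45 in.
Round up → use L = 7.5 in on each side.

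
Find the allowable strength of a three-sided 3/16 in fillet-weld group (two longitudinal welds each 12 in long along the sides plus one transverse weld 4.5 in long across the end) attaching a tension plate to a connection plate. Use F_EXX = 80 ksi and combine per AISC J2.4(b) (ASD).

R_n/Ω ≈ 90.7 kip

t_e = 0.707 × 0.1875 = 0.1326 in.
R_nwl = 0.6 × 80 × 0.1326 × 24 = 152.7 kip (longitudinal, 2 welds).
R_nwt = 0.6 × 80 × 0.1326 × 4.5 = 28.63 kip (transverse, base value).
(i) R_nwl + R_nwt = 181.3 kip; (ii) 0.85 R_nwl + 1.5 R_nwt = 172.8 kip.
R_n = max = 181.3 kip [governs: (i)]; R_n/Ω = 90.67 kip.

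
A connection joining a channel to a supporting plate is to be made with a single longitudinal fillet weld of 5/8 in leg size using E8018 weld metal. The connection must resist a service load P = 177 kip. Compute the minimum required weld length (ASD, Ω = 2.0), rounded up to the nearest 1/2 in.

L = 17 in

E80XX → F_EXX = 80 ksi.
Throat t_e = 0.707 × 0.625 = 0.4419 in.
r_n/Ω = (0.6 × 80 × 0.4419) / 2.0 = 10.6 kip/in.
L_req = P / (r_n/Ω) = 177 / 10.6 = 16.69 in total.
Round up → use L = 17 in.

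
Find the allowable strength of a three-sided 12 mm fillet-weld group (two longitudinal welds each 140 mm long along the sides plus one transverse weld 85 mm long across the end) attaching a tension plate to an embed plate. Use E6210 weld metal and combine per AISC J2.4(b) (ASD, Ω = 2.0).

R_n/Ω ≈ 577 kN

E62XX → F_EXX = 620 MPa.
t_e = 0.707 × 12 = 8.484 mm.
R_nwl = 0.6 × 620 × 8.484 × 280 × 10⁻³ = 883.7 kN (longitudinal, 2 welds).
R_nwt = 0.6 × 620 × 8.484 × 85 × 10⁻³ = 268.3 kN (transverse, base value).
(i) R_nwl + R_nwt = 1152 kN; (ii) 0.85 R_nwl + 1.5 R_nwt = 1154 kN.
R_n = max = 1154 kN [governs: (ii)]; R_n/Ω = 576.8 kN.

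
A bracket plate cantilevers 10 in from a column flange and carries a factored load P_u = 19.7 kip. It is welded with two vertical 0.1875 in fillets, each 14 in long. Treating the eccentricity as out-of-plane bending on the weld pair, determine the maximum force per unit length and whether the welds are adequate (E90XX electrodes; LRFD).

f_max ≈ 3.1 kip/in; adequate

E90XX → F_EXX = 90 ksi.
L_w = 2 × 14 = 28 in; section modulus (unit throat) S = 2 × L²/6 = 65.33 in².
Direct shear f_v = P/L_w = 19.7/28 = 0.7036 kip/in.
Moment M = P × e = 19.7 × 10 = 197 kip·in; bending f_b = M/S = 3.015 kip/in.
f_max = √(f_v² + f_b²) = √(0.7036² + 3.015²) = 3.096 kip/in.
φr_n = 0.75 × 0.6 × 90 × (0.707 × 0.1875) = 5.369 kip/in → adequate.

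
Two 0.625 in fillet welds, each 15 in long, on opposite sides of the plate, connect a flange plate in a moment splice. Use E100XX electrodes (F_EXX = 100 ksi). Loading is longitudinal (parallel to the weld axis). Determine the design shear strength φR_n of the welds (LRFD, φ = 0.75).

φR_n ≈ 597 kip

Effective throat t_e = 0.707 × 0.625 = 0.4419 in.
Total length L = 30 in; A_we = 0.4419 × 30 = 13.26 in².
F_nw = 0.6 F_EXX = 0.6 × 100 = 60 ksi.
φR_n = 0.75 × 60 × 13.26 = 596.5 kip.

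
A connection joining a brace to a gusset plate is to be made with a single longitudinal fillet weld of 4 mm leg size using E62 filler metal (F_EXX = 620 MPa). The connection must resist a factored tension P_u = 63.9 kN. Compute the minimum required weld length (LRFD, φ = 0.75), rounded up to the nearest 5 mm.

Throat t_e = 0.707 × 4 = 2.828 mm.
φr_n = 0.75 × 0.6 × 620 × 2.828 × 10⁻³ = 0.789 kN/mm.
L_req = P_u / φr_n = 63.9 / 0.789 = 80.99 mm total.
Round up → use L = 85 mm.

L = 85 mm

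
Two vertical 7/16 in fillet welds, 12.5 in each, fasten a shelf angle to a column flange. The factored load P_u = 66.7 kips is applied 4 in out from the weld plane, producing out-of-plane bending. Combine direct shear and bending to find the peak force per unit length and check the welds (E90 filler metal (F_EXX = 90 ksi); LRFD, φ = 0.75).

f_max ≈ 5.78 kip/in; adequate

L_w = 2 × 12.5 = 25 in; section modulus (unit throat) S = 2 × L²/6 = 52.08 in².
Direct shear f_v = P/L_w = 66.7/25 = 2.668 kip/in.
Moment M = P × e = 66.7 × 4 = 266.8 kip·in; bending f_b = M/S = 5.123 kip/in.
f_max = √(f_v² + f_b²) = √(2.668² + 5.123²) = 5.776 kip/in.
φr_n = 0.75 × 0.6 × 90 × (0.707 × 0.4375) = 12.53 kip/in → adequate.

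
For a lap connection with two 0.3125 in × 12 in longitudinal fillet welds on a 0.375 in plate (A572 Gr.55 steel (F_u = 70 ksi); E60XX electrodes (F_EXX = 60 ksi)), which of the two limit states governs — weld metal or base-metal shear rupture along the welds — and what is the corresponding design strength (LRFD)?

φR_n ≈ 143 kips (weld metal governs)

t_e = 0.707 × 0.3125 = 0.2209 in; L = 24 in.
Weld metal: φR_n = 0.75 × 0.6 × 60 × 0.2209 × 24 = 143.2 kips.
Base metal (shear rupture): φR_n = 0.75 × 0.6 × 70 × 0.375 × 24 = 283.5 kips.
Governing: weld metal.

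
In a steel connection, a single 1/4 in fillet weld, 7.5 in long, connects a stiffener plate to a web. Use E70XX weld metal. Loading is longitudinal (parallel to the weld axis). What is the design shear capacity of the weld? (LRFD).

φR_n ≈ 41.8 kips

E70XX → F_EXX = 70 ksi.
Effective throat t_e = 0.707 × 0.25 = 0.1767 in.
Total length L = 7.5 in; A_we = 0.1767 × 7.5 = 1.326 in².
F_nw = 0.6 F_EXX = 0.6 × 70 = 42 ksi.
φR_n = 0.75 × 42 × 1.326 = 41.76 kips.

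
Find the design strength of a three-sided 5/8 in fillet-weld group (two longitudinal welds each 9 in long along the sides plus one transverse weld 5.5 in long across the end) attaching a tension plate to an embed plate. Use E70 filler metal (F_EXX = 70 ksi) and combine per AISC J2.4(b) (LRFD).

t_e = 0.707 × 0.625 = 0.4419 in.
R_nwl = 0.6 × 70 × 0.4419 × 18 = 334.1 kip (longitudinal, 2 welds).
R_nwt = 0.6 × 70 × 0.4419 × 5.5 = 102.1 kip (transverse, base value).
(i) R_nwl + R_nwt = 436.1 kip; (ii) 0.85 R_nwl + 1.5 R_nwt = 437.1 kip.
R_n = max = 437.1 kip [governs: (ii)]; φR_n = 327.8 kip.

φR_n ≈ 328 kip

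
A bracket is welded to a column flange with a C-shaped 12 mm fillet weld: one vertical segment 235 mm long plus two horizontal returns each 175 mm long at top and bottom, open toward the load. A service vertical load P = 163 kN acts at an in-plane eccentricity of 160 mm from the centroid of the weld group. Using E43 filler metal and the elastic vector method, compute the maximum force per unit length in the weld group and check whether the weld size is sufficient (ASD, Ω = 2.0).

f_max ≈ 787 N/mm; adequate

E43XX → F_EXX = 430 MPa.
Total weld length L_w = 585 mm. Treat welds as unit-width lines.
Centroid: x̄ = 2×175×87.5 / 585 = 52.35 mm from the vertical weld.
Polar moment about centroid: J = I_x + I_y = [235³/12 + 2×175×117.5²] + [235×52.35² + 2(175³/12 + 175×35.15²)] = 7883000 mm³.
Direct shear f_v = P/L_w = 163×10³ / 585 = 278.6 N/mm (vertical).
Torsion M = P·e = 163×10³ × 160 = 26080000 N·mm.
Critical point at (x, y) = (122.6, 117.5) from centroid. f_tx = M·y/J = 388.7 N/mm; f_ty = M·x/J = 405.8 N/mm.
Resultant f_max = √[f_tx² + (f_v + f_ty)²] = √[388.7² + (278.6 + 405.8)²] = 787.1 N/mm.
Capacity per unit length: r_n/Ω = (1/2.0) × 0.6 × 430 × (0.707 × 12) = 1094 N/mm.
787.1 ≤ 1094 → adequate.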